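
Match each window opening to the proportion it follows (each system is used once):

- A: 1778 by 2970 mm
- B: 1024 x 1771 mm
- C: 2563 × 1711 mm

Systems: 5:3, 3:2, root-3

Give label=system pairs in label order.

A = 2970/1778 ≈ 1.670 → 5:3 (1.667)
B = 1771/1024 ≈ 1.729 → root-3 (1.732)
C = 2563/1711 ≈ 1.498 → 3:2 (1.500)

A=5:3, B=root-3, C=3:2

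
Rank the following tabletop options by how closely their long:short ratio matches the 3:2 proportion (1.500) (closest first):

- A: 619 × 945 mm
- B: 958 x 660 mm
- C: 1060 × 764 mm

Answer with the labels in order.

Ratios: A = 945 / 619 ≈ 1.527; B = 958 / 660 ≈ 1.452; C = 1060 / 764 ≈ 1.387.
|Δ from 1.500|: A 0.027; B 0.048; C 0.113.

A, B, C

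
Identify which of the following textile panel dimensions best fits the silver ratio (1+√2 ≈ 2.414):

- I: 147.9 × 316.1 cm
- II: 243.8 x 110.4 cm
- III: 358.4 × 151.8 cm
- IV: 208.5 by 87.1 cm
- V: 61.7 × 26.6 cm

Target silver ratio ≈ 2.414.
I: 2.137 (Δ0.277)  II: 2.208 (Δ0.206)  III: 2.361 (Δ0.053)  IV: 2.394 (Δ0.020)  V: 2.320 (Δ0.094)

IV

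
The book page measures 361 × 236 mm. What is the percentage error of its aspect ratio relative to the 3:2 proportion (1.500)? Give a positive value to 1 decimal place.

2.0%

Ratio = 361 / 236 ≈ 1.5297.
Ideal 3:2 = 1.5000. |1.5297 − 1.5000| / 1.5000 ≈ 1.98% → 2.0%.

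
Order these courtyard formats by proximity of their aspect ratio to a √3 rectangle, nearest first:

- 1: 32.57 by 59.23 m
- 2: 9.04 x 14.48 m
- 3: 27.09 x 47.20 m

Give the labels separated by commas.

Ratios: 1 = 59.23 / 32.57 ≈ 1.819; 2 = 14.48 / 9.04 ≈ 1.602; 3 = 47.20 / 27.09 ≈ 1.742.
|Δ from 1.732|: 1 0.087; 2 0.130; 3 0.010.

3, 1, 2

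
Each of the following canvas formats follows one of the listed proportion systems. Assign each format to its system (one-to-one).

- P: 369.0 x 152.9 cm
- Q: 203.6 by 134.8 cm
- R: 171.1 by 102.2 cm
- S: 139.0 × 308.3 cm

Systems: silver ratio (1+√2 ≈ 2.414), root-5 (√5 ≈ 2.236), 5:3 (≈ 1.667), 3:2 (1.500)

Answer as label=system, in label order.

P = 369.0/152.9 ≈ 2.413 → silver ratio (2.414)
Q = 203.6/134.8 ≈ 1.510 → 3:2 (1.500)
R = 171.1/102.2 ≈ 1.674 → 5:3 (1.667)
S = 308.3/139.0 ≈ 2.218 → root-5 (2.236)

P=silver ratio, Q=3:2, R=5:3, S=root-5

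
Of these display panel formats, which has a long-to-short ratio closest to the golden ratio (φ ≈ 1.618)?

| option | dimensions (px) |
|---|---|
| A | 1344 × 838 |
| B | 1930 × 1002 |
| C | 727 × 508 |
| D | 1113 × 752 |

A

Target golden ratio ≈ 1.618.
A: 1.604 (Δ0.014)  B: 1.926 (Δ0.308)  C: 1.431 (Δ0.187)  D: 1.480 (Δ0.138)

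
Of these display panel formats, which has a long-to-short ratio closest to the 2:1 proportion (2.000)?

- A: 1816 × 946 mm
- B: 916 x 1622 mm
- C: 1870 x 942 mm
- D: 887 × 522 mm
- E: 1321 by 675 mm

C

Ratios (long/short): A ≈ 1.920; B ≈ 1.771; C ≈ 1.985; D ≈ 1.699; E ≈ 1.957.
2:1 ≈ 2.000; option C is nearest (Δ 0.015).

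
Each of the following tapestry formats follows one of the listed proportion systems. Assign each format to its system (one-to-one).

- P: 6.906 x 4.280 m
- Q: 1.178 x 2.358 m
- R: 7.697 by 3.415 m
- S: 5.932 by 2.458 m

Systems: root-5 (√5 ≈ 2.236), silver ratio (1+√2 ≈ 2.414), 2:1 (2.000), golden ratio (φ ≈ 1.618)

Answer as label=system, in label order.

P = 6.906/4.280 ≈ 1.614 → golden ratio (1.618)
Q = 2.358/1.178 ≈ 2.002 → 2:1 (2.000)
R = 7.697/3.415 ≈ 2.254 → root-5 (2.236)
S = 5.932/2.458 ≈ 2.413 → silver ratio (2.414)

P=golden ratio, Q=2:1, R=root-5, S=silver ratio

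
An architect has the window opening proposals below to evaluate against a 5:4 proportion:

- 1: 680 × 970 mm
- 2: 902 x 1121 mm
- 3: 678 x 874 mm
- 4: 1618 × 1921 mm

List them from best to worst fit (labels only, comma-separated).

Ratios: 1 = 970 / 680 ≈ 1.426; 2 = 1121 / 902 ≈ 1.243; 3 = 874 / 678 ≈ 1.289; 4 = 1921 / 1618 ≈ 1.187.
|Δ from 1.250|: 1 0.176; 2 0.007; 3 0.039; 4 0.063.

2, 3, 4, 1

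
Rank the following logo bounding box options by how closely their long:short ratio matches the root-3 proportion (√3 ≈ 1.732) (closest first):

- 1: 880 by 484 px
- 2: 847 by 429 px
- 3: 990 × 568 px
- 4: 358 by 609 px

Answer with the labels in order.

1: 880/484 ≈ 1.818 → |1.818 − 1.732| = 0.086
2: 847/429 ≈ 1.974 → |1.974 − 1.732| = 0.242
3: 990/568 ≈ 1.743 → |1.743 − 1.732| = 0.011
4: 609/358 ≈ 1.701 → |1.701 − 1.732| = 0.031

3, 4, 1, 2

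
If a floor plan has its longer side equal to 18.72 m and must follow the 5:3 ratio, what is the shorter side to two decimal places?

5:3 ≈ 1.66667.
Shorter side = 18.72 ÷ 1.66667 ≈ 11.2320 → 11.23 m.

11.23 m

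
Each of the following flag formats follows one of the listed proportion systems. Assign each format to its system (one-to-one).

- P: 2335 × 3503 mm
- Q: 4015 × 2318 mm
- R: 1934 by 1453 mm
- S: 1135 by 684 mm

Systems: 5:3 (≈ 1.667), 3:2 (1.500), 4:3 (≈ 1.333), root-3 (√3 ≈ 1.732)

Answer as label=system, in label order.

P=3:2, Q=root-3, R=4:3, S=5:3

P = 3503/2335 ≈ 1.500 → 3:2 (1.500)
Q = 4015/2318 ≈ 1.732 → root-3 (1.732)
R = 1934/1453 ≈ 1.331 → 4:3 (1.333)
S = 1135/684 ≈ 1.659 → 5:3 (1.667)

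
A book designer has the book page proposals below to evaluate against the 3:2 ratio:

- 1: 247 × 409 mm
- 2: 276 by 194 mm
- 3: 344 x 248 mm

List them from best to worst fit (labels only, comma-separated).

2, 3, 1

1: 409/247 ≈ 1.656 → |1.656 − 1.500| = 0.156
2: 276/194 ≈ 1.423 → |1.423 − 1.500| = 0.077
3: 344/248 ≈ 1.387 → |1.387 − 1.500| = 0.113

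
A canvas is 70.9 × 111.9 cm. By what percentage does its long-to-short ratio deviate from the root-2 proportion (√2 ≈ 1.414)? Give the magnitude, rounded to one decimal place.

Ratio = 111.9 / 70.9 ≈ 1.5783.
Ideal root-2 ≈ 1.4142. |1.5783 − 1.4142| / 1.4142 ≈ 11.60% → 11.6%.

11.6%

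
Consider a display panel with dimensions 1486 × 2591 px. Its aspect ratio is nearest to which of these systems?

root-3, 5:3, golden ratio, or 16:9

2591/1486 ≈ 1.744. Nearest candidates are root-3 (1.732, off by 0.012) and 16:9 (1.778, off by 0.034).

root-3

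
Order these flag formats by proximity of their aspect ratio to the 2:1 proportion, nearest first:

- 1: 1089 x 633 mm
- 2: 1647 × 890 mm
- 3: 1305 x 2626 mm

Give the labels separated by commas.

1: 1089/633 ≈ 1.720 → |1.720 − 2.000| = 0.280
2: 1647/890 ≈ 1.851 → |1.851 − 2.000| = 0.149
3: 2626/1305 ≈ 2.012 → |2.012 − 2.000| = 0.012

3, 2, 1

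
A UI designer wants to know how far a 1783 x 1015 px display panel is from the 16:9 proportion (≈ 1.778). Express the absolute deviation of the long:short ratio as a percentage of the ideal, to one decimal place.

1.2%

Ratio = 1783 / 1015 ≈ 1.7567.
Ideal 16:9 ≈ 1.7778. |1.7567 − 1.7778| / 1.7778 ≈ 1.19% → 1.2%.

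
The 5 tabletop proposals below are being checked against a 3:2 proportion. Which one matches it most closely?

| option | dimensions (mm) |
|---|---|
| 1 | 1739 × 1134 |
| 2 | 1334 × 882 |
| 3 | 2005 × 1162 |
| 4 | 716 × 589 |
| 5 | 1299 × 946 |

2

Ratios (long/short): 1 ≈ 1.534; 2 ≈ 1.512; 3 ≈ 1.725; 4 ≈ 1.216; 5 ≈ 1.373.
3:2 ≈ 1.500; option 2 is nearest (Δ 0.012).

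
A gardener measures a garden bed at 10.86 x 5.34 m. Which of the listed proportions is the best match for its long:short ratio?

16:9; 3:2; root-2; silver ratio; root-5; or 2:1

2:1

Ratio = 10.86 / 5.34 ≈ 2.034.
Distances: 16:9 1.778 (Δ 0.256); 3:2 1.500 (Δ 0.534); root-2 1.414 (Δ 0.620); silver ratio 2.414 (Δ 0.380); root-5 2.236 (Δ 0.202); 2:1 2.000 (Δ 0.034).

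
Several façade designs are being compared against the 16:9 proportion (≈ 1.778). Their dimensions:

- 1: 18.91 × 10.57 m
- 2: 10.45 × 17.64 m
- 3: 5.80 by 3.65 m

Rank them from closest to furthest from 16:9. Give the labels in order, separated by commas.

1: 18.91/10.57 ≈ 1.789 → |1.789 − 1.778| = 0.011
2: 17.64/10.45 ≈ 1.688 → |1.688 − 1.778| = 0.090
3: 5.80/3.65 ≈ 1.589 → |1.589 − 1.778| = 0.189

1, 2, 3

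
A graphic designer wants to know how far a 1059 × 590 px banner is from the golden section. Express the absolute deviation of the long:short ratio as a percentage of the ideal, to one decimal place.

Ratio = 1059 / 590 ≈ 1.7949.
Ideal golden ratio ≈ 1.6180. |1.7949 − 1.6180| / 1.6180 ≈ 10.93% → 10.9%.

10.9%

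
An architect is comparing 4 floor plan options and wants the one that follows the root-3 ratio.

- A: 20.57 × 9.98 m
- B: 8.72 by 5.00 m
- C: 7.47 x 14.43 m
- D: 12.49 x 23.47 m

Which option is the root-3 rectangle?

Ratios (long/short): A ≈ 2.061; B ≈ 1.744; C ≈ 1.932; D ≈ 1.879.
root-3 ≈ 1.732; option B is nearest (Δ 0.012).

B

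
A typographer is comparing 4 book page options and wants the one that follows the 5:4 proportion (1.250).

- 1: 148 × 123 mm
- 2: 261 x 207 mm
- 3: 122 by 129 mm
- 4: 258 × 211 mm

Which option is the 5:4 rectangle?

2

Ratios (long/short): 1 ≈ 1.203; 2 ≈ 1.261; 3 ≈ 1.057; 4 ≈ 1.223.
5:4 ≈ 1.250; option 2 is nearest (Δ 0.011).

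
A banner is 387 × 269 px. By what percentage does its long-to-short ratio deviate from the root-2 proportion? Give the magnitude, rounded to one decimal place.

Ratio = 387 / 269 ≈ 1.4387.
Ideal root-2 ≈ 1.4142. |1.4387 − 1.4142| / 1.4142 ≈ 1.73% → 1.7%.

1.7%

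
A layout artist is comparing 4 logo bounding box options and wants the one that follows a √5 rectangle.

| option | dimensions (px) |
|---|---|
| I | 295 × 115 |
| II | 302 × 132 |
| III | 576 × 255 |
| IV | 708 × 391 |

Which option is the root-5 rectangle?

Target root-5 ≈ 2.236.
I: 2.565 (Δ0.329)  II: 2.288 (Δ0.052)  III: 2.259 (Δ0.023)  IV: 1.811 (Δ0.425)

III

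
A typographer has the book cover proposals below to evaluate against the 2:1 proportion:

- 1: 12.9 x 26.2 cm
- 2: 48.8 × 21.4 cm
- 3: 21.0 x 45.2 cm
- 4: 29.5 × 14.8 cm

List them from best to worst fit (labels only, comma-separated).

4, 1, 3, 2

Ratios: 1 = 26.2 / 12.9 ≈ 2.031; 2 = 48.8 / 21.4 ≈ 2.280; 3 = 45.2 / 21.0 ≈ 2.152; 4 = 29.5 / 14.8 ≈ 1.993.
|Δ from 2.000|: 1 0.031; 2 0.280; 3 0.152; 4 0.007.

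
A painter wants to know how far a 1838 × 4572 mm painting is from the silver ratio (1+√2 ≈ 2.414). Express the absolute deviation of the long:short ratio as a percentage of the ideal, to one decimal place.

Ratio = 4572 / 1838 ≈ 2.4875.
Ideal silver ratio ≈ 2.4142. |2.4875 − 2.4142| / 2.4142 ≈ 3.04% → 3.0%.

3.0%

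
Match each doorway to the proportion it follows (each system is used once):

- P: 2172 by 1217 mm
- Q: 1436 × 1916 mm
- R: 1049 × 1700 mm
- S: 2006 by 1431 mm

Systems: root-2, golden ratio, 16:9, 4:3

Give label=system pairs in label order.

P=16:9, Q=4:3, R=golden ratio, S=root-2

P = 2172/1217 ≈ 1.785 → 16:9 (1.778)
Q = 1916/1436 ≈ 1.334 → 4:3 (1.333)
R = 1700/1049 ≈ 1.621 → golden ratio (1.618)
S = 2006/1431 ≈ 1.402 → root-2 (1.414)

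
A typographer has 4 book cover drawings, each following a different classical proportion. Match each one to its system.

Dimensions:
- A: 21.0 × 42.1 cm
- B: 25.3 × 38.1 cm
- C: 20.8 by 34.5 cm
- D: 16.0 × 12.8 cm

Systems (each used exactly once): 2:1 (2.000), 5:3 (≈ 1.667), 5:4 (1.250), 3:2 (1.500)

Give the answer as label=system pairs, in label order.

Ratios: A ≈ 2.005; B ≈ 1.506; C ≈ 1.659; D ≈ 1.250.
Targets: 2:1 ≈ 2.000; 5:3 ≈ 1.667; 5:4 ≈ 1.250; 3:2 ≈ 1.500.

A=2:1, B=3:2, C=5:3, D=5:4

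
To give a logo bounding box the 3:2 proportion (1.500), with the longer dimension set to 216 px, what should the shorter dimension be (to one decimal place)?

144.0 px

3:2 = 1.50000.
Shorter side = 216 ÷ 1.50000 ≈ 144.000 → 144.0 px.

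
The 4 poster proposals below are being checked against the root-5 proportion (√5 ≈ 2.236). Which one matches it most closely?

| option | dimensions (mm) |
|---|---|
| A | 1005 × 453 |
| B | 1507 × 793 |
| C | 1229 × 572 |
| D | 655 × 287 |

Target root-5 ≈ 2.236.
A: 2.219 (Δ0.017)  B: 1.900 (Δ0.336)  C: 2.149 (Δ0.087)  D: 2.282 (Δ0.046)

A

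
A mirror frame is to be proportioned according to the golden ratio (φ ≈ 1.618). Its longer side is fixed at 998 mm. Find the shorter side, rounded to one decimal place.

616.8 mm

golden ratio ≈ 1.61803.
Shorter side = 998 ÷ 1.61803 ≈ 616.799 → 616.8 mm.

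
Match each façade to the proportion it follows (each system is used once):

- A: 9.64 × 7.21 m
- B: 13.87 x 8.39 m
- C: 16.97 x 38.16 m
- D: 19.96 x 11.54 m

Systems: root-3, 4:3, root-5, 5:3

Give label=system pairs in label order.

A=4:3, B=5:3, C=root-5, D=root-3

Ratios: A ≈ 1.337; B ≈ 1.653; C ≈ 2.249; D ≈ 1.730.
Targets: root-3 ≈ 1.732; 4:3 ≈ 1.333; root-5 ≈ 2.236; 5:3 ≈ 1.667.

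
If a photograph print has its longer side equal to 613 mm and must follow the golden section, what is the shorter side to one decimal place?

golden ratio ≈ 1.61803.
Shorter side = 613 ÷ 1.61803 ≈ 378.856 → 378.9 mm.

378.9 mm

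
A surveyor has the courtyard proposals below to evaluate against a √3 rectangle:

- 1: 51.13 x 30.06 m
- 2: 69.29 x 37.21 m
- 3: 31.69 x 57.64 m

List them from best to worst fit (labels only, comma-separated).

Ratios: 1 = 51.13 / 30.06 ≈ 1.701; 2 = 69.29 / 37.21 ≈ 1.862; 3 = 57.64 / 31.69 ≈ 1.819.
|Δ from 1.732|: 1 0.031; 2 0.130; 3 0.087.

1, 3, 2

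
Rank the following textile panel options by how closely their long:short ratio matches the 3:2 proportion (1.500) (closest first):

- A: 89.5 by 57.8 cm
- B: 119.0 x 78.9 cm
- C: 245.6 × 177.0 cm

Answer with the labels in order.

Ratios: A = 89.5 / 57.8 ≈ 1.548; B = 119.0 / 78.9 ≈ 1.508; C = 245.6 / 177.0 ≈ 1.388.
|Δ from 1.500|: A 0.048; B 0.008; C 0.112.

B, A, C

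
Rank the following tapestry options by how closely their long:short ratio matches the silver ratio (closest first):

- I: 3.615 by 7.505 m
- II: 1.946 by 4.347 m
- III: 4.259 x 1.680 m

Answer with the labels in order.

I: 7.505/3.615 ≈ 2.076 → |2.076 − 2.414| = 0.338
II: 4.347/1.946 ≈ 2.234 → |2.234 − 2.414| = 0.180
III: 4.259/1.680 ≈ 2.535 → |2.535 − 2.414| = 0.121

III, II, I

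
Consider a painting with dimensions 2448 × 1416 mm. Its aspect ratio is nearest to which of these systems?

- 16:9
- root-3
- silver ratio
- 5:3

2448/1416 ≈ 1.729. Nearest candidates are root-3 (1.732, off by 0.003) and 16:9 (1.778, off by 0.049).

root-3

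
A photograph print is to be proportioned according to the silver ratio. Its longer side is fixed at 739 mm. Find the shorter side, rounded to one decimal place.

silver ratio ≈ 2.41421.
Shorter side = 739 ÷ 2.41421 ≈ 306.104 → 306.1 mm.

306.1 mm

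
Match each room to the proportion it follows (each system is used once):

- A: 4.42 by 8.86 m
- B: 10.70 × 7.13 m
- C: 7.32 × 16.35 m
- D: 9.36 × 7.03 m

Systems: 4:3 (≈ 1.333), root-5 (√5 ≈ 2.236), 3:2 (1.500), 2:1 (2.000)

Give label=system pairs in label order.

A=2:1, B=3:2, C=root-5, D=4:3

A = 8.86/4.42 ≈ 2.005 → 2:1 (2.000)
B = 10.70/7.13 ≈ 1.501 → 3:2 (1.500)
C = 16.35/7.32 ≈ 2.234 → root-5 (2.236)
D = 9.36/7.03 ≈ 1.331 → 4:3 (1.333)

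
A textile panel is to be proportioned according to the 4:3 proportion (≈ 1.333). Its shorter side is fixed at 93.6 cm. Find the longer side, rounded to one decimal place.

4:3 ≈ 1.33333.
Longer side = 93.6 × 1.33333 ≈ 124.800 → 124.8 cm.

124.8 cm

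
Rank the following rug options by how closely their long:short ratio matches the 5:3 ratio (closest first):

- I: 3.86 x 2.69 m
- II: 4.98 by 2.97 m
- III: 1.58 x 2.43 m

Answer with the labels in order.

II, III, I

I: 3.86/2.69 ≈ 1.435 → |1.435 − 1.667| = 0.232
II: 4.98/2.97 ≈ 1.677 → |1.677 − 1.667| = 0.010
III: 2.43/1.58 ≈ 1.538 → |1.538 − 1.667| = 0.129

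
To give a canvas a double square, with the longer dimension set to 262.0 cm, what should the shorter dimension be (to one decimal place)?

131.0 cm

2:1 = 2.00000.
Shorter side = 262.0 ÷ 2.00000 ≈ 131.000 → 131.0 cm.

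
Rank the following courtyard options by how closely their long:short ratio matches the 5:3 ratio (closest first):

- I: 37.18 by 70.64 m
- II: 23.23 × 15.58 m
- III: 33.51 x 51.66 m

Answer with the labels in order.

III, II, I

I: 70.64/37.18 ≈ 1.900 → |1.900 − 1.667| = 0.233
II: 23.23/15.58 ≈ 1.491 → |1.491 − 1.667| = 0.176
III: 51.66/33.51 ≈ 1.542 → |1.542 − 1.667| = 0.125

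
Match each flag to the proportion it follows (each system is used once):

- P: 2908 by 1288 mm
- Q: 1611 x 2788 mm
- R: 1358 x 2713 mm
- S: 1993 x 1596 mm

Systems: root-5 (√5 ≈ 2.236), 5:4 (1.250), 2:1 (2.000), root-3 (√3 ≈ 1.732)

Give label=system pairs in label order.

P=root-5, Q=root-3, R=2:1, S=5:4

Ratios: P ≈ 2.258; Q ≈ 1.731; R ≈ 1.998; S ≈ 1.249.
Targets: root-5 ≈ 2.236; 5:4 ≈ 1.250; 2:1 ≈ 2.000; root-3 ≈ 1.732.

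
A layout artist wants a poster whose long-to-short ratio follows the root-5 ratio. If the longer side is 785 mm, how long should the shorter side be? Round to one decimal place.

351.1 mm

root-5 ≈ 2.23607.
Shorter side = 785 ÷ 2.23607 ≈ 351.062 → 351.1 mm.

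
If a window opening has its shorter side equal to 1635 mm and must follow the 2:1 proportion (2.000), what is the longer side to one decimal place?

3270.0 mm

2:1 = 2.00000.
Longer side = 1635 × 2.00000 ≈ 3270.000 → 3270.0 mm.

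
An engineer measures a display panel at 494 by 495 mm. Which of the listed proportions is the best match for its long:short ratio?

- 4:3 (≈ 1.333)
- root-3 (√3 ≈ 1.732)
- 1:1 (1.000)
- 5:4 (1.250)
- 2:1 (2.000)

495/494 ≈ 1.002. Nearest candidates are 1:1 (1.000, off by 0.002) and 5:4 (1.250, off by 0.248).

1:1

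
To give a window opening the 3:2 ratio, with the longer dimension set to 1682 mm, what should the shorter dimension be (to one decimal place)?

3:2 = 1.50000.
Shorter side = 1682 ÷ 1.50000 ≈ 1121.333 → 1121.3 mm.

1121.3 mm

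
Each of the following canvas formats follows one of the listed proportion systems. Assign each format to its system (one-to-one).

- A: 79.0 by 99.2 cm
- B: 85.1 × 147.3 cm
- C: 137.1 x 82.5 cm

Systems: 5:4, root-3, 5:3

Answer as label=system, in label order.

A=5:4, B=root-3, C=5:3

A = 99.2/79.0 ≈ 1.256 → 5:4 (1.250)
B = 147.3/85.1 ≈ 1.731 → root-3 (1.732)
C = 137.1/82.5 ≈ 1.662 → 5:3 (1.667)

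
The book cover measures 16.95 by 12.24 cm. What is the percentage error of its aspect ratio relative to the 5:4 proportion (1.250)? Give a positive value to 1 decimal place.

10.8%

Ratio = 16.95 / 12.24 ≈ 1.3848.
Ideal 5:4 = 1.2500. |1.3848 − 1.2500| / 1.2500 ≈ 10.78% → 10.8%.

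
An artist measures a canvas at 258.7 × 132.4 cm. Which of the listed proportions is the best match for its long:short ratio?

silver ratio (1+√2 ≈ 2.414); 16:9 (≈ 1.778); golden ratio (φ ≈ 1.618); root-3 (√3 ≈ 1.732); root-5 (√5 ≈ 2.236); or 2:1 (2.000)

2:1

258.7/132.4 ≈ 1.954. Nearest candidates are 2:1 (2.000, off by 0.046) and 16:9 (1.778, off by 0.176).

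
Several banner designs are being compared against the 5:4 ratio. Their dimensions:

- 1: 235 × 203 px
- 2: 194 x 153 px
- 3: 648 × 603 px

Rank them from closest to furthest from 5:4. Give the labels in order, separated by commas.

1: 235/203 ≈ 1.158 → |1.158 − 1.250| = 0.092
2: 194/153 ≈ 1.268 → |1.268 − 1.250| = 0.018
3: 648/603 ≈ 1.075 → |1.075 − 1.250| = 0.175

2, 1, 3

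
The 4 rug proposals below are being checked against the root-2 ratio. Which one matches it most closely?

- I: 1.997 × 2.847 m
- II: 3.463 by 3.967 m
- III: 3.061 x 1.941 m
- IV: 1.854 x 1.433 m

Target root-2 ≈ 1.414.
I: 1.426 (Δ0.012)  II: 1.146 (Δ0.268)  III: 1.577 (Δ0.163)  IV: 1.294 (Δ0.120)

I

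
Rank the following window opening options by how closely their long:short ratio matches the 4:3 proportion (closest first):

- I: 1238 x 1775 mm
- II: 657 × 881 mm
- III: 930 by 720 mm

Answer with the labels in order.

I: 1775/1238 ≈ 1.434 → |1.434 − 1.333| = 0.101
II: 881/657 ≈ 1.341 → |1.341 − 1.333| = 0.008
III: 930/720 ≈ 1.292 → |1.292 − 1.333| = 0.041

II, III, I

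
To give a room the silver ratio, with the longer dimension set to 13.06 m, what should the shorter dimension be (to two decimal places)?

5.41 m

silver ratio ≈ 2.41421.
Shorter side = 13.06 ÷ 2.41421 ≈ 5.4096 → 5.41 m.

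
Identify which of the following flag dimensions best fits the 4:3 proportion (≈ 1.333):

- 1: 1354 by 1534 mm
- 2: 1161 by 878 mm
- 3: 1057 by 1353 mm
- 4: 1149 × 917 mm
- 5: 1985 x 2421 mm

2

Target 4:3 ≈ 1.333.
1: 1.133 (Δ0.200)  2: 1.322 (Δ0.011)  3: 1.280 (Δ0.053)  4: 1.253 (Δ0.080)  5: 1.220 (Δ0.113)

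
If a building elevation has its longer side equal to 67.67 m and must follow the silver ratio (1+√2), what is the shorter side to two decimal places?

silver ratio ≈ 2.41421.
Shorter side = 67.67 ÷ 2.41421 ≈ 28.0299 → 28.03 m.

28.03 m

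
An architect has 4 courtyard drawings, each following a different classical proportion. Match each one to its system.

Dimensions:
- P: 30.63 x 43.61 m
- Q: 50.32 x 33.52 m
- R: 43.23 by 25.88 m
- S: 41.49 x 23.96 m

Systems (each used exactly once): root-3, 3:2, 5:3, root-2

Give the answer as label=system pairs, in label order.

P = 43.61/30.63 ≈ 1.424 → root-2 (1.414)
Q = 50.32/33.52 ≈ 1.501 → 3:2 (1.500)
R = 43.23/25.88 ≈ 1.670 → 5:3 (1.667)
S = 41.49/23.96 ≈ 1.732 → root-3 (1.732)

P=root-2, Q=3:2, R=5:3, S=root-3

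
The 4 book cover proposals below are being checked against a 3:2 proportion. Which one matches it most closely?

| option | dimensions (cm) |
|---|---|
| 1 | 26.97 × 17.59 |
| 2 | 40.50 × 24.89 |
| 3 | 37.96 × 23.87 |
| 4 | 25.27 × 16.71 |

4

Ratios (long/short): 1 ≈ 1.533; 2 ≈ 1.627; 3 ≈ 1.590; 4 ≈ 1.512.
3:2 ≈ 1.500; option 4 is nearest (Δ 0.012).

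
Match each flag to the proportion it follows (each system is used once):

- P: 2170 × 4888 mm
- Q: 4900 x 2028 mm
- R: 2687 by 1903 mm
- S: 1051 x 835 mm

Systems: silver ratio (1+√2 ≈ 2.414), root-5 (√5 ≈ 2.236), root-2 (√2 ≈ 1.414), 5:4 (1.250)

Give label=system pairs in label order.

Ratios: P ≈ 2.253; Q ≈ 2.416; R ≈ 1.412; S ≈ 1.259.
Targets: silver ratio ≈ 2.414; root-5 ≈ 2.236; root-2 ≈ 1.414; 5:4 ≈ 1.250.

P=root-5, Q=silver ratio, R=root-2, S=5:4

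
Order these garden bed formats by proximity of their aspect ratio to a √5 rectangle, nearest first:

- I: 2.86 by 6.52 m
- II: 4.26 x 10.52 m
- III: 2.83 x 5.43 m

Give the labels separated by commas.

I, II, III

Ratios: I = 6.52 / 2.86 ≈ 2.280; II = 10.52 / 4.26 ≈ 2.469; III = 5.43 / 2.83 ≈ 1.919.
|Δ from 2.236|: I 0.044; II 0.233; III 0.317.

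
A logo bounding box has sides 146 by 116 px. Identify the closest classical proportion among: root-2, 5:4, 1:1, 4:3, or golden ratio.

146/116 ≈ 1.259. Nearest candidates are 5:4 (1.250, off by 0.009) and 4:3 (1.333, off by 0.074).

5:4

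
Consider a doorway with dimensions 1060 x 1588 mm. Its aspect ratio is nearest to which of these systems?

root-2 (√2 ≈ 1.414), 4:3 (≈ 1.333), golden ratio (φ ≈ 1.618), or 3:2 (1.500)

1588/1060 ≈ 1.498. Nearest candidates are 3:2 (1.500, off by 0.002) and root-2 (1.414, off by 0.084).

3:2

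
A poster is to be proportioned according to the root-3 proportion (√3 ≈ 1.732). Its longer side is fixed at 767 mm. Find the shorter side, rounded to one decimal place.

root-3 ≈ 1.73205.
Shorter side = 767 ÷ 1.73205 ≈ 442.828 → 442.8 mm.

442.8 mm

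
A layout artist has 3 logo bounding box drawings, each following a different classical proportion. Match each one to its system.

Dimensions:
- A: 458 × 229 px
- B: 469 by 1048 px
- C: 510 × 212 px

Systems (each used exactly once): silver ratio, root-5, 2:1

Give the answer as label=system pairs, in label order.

A=2:1, B=root-5, C=silver ratio

A = 458/229 ≈ 2.000 → 2:1 (2.000)
B = 1048/469 ≈ 2.235 → root-5 (2.236)
C = 510/212 ≈ 2.406 → silver ratio (2.414)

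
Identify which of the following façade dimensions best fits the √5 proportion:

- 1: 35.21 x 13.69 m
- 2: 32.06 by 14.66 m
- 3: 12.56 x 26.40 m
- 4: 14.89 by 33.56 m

Ratios (long/short): 1 ≈ 2.572; 2 ≈ 2.187; 3 ≈ 2.102; 4 ≈ 2.254.
root-5 ≈ 2.236; option 4 is nearest (Δ 0.018).

4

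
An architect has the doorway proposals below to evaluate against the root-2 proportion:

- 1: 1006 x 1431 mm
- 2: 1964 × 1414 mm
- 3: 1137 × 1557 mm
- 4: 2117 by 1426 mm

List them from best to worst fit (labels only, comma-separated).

1, 2, 3, 4

1: 1431/1006 ≈ 1.422 → |1.422 − 1.414| = 0.008
2: 1964/1414 ≈ 1.389 → |1.389 − 1.414| = 0.025
3: 1557/1137 ≈ 1.369 → |1.369 − 1.414| = 0.045
4: 2117/1426 ≈ 1.485 → |1.485 − 1.414| = 0.071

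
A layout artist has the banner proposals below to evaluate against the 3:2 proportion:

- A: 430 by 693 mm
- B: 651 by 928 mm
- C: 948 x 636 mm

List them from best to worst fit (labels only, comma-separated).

C, B, A

A: 693/430 ≈ 1.612 → |1.612 − 1.500| = 0.112
B: 928/651 ≈ 1.425 → |1.425 − 1.500| = 0.075
C: 948/636 ≈ 1.491 → |1.491 − 1.500| = 0.009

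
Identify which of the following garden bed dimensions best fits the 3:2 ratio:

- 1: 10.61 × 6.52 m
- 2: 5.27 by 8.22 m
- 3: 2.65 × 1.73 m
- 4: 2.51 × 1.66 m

Ratios (long/short): 1 ≈ 1.627; 2 ≈ 1.560; 3 ≈ 1.532; 4 ≈ 1.512.
3:2 ≈ 1.500; option 4 is nearest (Δ 0.012).

4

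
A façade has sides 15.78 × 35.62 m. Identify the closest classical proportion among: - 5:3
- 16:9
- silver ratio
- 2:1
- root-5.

35.62/15.78 ≈ 2.257. Nearest candidates are root-5 (2.236, off by 0.021) and silver ratio (2.414, off by 0.157).

root-5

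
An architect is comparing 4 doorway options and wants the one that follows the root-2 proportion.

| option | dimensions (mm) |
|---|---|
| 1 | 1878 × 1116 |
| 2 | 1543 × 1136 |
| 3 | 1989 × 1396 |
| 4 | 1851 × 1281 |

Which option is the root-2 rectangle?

3

Target root-2 ≈ 1.414.
1: 1.683 (Δ0.269)  2: 1.358 (Δ0.056)  3: 1.425 (Δ0.011)  4: 1.445 (Δ0.031)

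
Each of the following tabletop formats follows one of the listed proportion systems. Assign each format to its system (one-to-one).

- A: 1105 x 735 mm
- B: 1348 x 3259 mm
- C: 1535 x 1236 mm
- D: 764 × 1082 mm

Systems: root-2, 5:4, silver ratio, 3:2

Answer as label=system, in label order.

A=3:2, B=silver ratio, C=5:4, D=root-2

A = 1105/735 ≈ 1.503 → 3:2 (1.500)
B = 3259/1348 ≈ 2.418 → silver ratio (2.414)
C = 1535/1236 ≈ 1.242 → 5:4 (1.250)
D = 1082/764 ≈ 1.416 → root-2 (1.414)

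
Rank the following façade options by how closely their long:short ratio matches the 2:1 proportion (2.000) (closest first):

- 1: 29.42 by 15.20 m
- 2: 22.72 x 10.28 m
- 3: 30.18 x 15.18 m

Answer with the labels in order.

Ratios: 1 = 29.42 / 15.20 ≈ 1.936; 2 = 22.72 / 10.28 ≈ 2.210; 3 = 30.18 / 15.18 ≈ 1.988.
|Δ from 2.000|: 1 0.064; 2 0.210; 3 0.012.

3, 1, 2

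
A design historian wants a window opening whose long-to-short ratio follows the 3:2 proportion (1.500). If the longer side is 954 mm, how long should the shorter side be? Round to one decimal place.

3:2 = 1.50000.
Shorter side = 954 ÷ 1.50000 ≈ 636.000 → 636.0 mm.

636.0 mm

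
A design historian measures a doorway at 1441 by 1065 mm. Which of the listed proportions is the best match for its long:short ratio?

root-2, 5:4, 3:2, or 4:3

4:3

1441/1065 ≈ 1.353. Nearest candidates are 4:3 (1.333, off by 0.020) and root-2 (1.414, off by 0.061).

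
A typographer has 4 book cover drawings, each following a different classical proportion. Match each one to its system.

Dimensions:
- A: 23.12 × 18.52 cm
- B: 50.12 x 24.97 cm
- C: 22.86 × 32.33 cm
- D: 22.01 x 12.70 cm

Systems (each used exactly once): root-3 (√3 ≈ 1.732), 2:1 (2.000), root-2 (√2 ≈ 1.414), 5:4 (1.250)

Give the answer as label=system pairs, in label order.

A = 23.12/18.52 ≈ 1.248 → 5:4 (1.250)
B = 50.12/24.97 ≈ 2.007 → 2:1 (2.000)
C = 32.33/22.86 ≈ 1.414 → root-2 (1.414)
D = 22.01/12.70 ≈ 1.733 → root-3 (1.732)

A=5:4, B=2:1, C=root-2, D=root-3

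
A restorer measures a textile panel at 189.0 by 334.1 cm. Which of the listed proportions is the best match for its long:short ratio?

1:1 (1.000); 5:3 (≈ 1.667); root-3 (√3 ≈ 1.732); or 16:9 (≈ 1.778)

334.1/189.0 ≈ 1.768. Nearest candidates are 16:9 (1.778, off by 0.010) and root-3 (1.732, off by 0.036).

16:9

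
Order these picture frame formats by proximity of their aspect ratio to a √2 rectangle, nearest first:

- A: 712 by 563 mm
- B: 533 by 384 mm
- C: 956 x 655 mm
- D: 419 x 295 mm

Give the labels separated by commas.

D, B, C, A

A: 712/563 ≈ 1.265 → |1.265 − 1.414| = 0.149
B: 533/384 ≈ 1.388 → |1.388 − 1.414| = 0.026
C: 956/655 ≈ 1.460 → |1.460 − 1.414| = 0.046
D: 419/295 ≈ 1.420 → |1.420 − 1.414| = 0.006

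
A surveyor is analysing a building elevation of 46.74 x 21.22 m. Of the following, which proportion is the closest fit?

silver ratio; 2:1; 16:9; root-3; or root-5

Ratio = 46.74 / 21.22 ≈ 2.203.
Distances: silver ratio 2.414 (Δ 0.211); 2:1 2.000 (Δ 0.203); 16:9 1.778 (Δ 0.425); root-3 1.732 (Δ 0.471); root-5 2.236 (Δ 0.033).

root-5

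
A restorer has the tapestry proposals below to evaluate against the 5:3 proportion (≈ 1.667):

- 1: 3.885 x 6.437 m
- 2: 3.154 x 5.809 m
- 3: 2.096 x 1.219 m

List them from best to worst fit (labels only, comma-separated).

1: 6.437/3.885 ≈ 1.657 → |1.657 − 1.667| = 0.010
2: 5.809/3.154 ≈ 1.842 → |1.842 − 1.667| = 0.175
3: 2.096/1.219 ≈ 1.719 → |1.719 − 1.667| = 0.052

1, 3, 2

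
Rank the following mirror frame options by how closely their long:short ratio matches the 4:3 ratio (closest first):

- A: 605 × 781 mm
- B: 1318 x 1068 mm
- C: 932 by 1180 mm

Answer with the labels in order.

A: 781/605 ≈ 1.291 → |1.291 − 1.333| = 0.042
B: 1318/1068 ≈ 1.234 → |1.234 − 1.333| = 0.099
C: 1180/932 ≈ 1.266 → |1.266 − 1.333| = 0.067

A, C, B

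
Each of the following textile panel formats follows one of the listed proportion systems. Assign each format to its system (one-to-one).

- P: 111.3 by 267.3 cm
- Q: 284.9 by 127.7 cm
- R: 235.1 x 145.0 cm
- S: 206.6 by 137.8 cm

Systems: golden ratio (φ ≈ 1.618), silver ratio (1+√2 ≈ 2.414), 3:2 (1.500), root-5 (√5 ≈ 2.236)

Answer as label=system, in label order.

P = 267.3/111.3 ≈ 2.402 → silver ratio (2.414)
Q = 284.9/127.7 ≈ 2.231 → root-5 (2.236)
R = 235.1/145.0 ≈ 1.621 → golden ratio (1.618)
S = 206.6/137.8 ≈ 1.499 → 3:2 (1.500)

P=silver ratio, Q=root-5, R=golden ratio, S=3:2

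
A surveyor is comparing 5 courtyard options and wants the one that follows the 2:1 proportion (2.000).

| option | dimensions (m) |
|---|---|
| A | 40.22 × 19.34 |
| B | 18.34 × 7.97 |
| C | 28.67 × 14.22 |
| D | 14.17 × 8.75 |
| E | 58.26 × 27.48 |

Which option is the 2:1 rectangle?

Target 2:1 ≈ 2.000.
A: 2.080 (Δ0.080)  B: 2.301 (Δ0.301)  C: 2.016 (Δ0.016)  D: 1.619 (Δ0.381)  E: 2.120 (Δ0.120)

C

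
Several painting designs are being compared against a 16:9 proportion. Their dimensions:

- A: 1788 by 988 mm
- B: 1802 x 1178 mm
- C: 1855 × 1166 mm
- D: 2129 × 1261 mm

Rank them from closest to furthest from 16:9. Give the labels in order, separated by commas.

Ratios: A = 1788 / 988 ≈ 1.810; B = 1802 / 1178 ≈ 1.530; C = 1855 / 1166 ≈ 1.591; D = 2129 / 1261 ≈ 1.688.
|Δ from 1.778|: A 0.032; B 0.248; C 0.187; D 0.090.

A, D, C, B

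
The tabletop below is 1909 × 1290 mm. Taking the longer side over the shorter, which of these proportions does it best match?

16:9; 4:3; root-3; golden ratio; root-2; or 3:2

3:2

Ratio = 1909 / 1290 ≈ 1.480.
Distances: 16:9 1.778 (Δ 0.298); 4:3 1.333 (Δ 0.147); root-3 1.732 (Δ 0.252); golden ratio 1.618 (Δ 0.138); root-2 1.414 (Δ 0.066); 3:2 1.500 (Δ 0.020).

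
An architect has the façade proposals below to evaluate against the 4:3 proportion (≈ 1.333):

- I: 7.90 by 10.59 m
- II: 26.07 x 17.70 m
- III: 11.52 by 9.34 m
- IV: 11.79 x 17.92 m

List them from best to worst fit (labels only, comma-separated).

I: 10.59/7.90 ≈ 1.341 → |1.341 − 1.333| = 0.008
II: 26.07/17.70 ≈ 1.473 → |1.473 − 1.333| = 0.140
III: 11.52/9.34 ≈ 1.233 → |1.233 − 1.333| = 0.100
IV: 17.92/11.79 ≈ 1.520 → |1.520 − 1.333| = 0.187

I, III, II, IV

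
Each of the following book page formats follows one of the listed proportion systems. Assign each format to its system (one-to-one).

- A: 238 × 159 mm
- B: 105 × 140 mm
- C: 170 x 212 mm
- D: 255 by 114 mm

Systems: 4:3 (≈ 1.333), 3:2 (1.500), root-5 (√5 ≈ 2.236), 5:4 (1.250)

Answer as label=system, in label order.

A = 238/159 ≈ 1.497 → 3:2 (1.500)
B = 140/105 ≈ 1.333 → 4:3 (1.333)
C = 212/170 ≈ 1.247 → 5:4 (1.250)
D = 255/114 ≈ 2.237 → root-5 (2.236)

A=3:2, B=4:3, C=5:4, D=root-5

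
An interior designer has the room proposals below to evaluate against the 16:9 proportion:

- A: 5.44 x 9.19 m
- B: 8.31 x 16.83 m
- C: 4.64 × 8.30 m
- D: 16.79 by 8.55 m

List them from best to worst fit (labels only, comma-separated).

C, A, D, B

A: 9.19/5.44 ≈ 1.689 → |1.689 − 1.778| = 0.089
B: 16.83/8.31 ≈ 2.025 → |2.025 − 1.778| = 0.247
C: 8.30/4.64 ≈ 1.789 → |1.789 − 1.778| = 0.011
D: 16.79/8.55 ≈ 1.964 → |1.964 − 1.778| = 0.186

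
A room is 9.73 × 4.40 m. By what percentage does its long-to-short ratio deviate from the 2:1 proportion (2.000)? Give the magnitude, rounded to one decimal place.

Ratio = 9.73 / 4.40 ≈ 2.2114.
Ideal 2:1 = 2.0000. |2.2114 − 2.0000| / 2.0000 ≈ 10.57% → 10.6%.

10.6%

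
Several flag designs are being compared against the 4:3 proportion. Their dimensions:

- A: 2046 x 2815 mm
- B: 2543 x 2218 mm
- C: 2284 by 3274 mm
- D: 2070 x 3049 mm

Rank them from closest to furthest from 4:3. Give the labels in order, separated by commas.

A: 2815/2046 ≈ 1.376 → |1.376 − 1.333| = 0.043
B: 2543/2218 ≈ 1.147 → |1.147 − 1.333| = 0.186
C: 3274/2284 ≈ 1.433 → |1.433 − 1.333| = 0.100
D: 3049/2070 ≈ 1.473 → |1.473 − 1.333| = 0.140

A, C, D, B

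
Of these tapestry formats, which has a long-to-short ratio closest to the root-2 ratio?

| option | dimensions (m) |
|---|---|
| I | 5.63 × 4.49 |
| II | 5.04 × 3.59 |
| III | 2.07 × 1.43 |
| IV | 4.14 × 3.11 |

Target root-2 ≈ 1.414.
I: 1.254 (Δ0.160)  II: 1.404 (Δ0.010)  III: 1.448 (Δ0.034)  IV: 1.331 (Δ0.083)

II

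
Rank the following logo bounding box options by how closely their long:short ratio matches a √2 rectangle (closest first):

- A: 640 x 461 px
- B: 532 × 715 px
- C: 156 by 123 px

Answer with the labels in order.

A: 640/461 ≈ 1.388 → |1.388 − 1.414| = 0.026
B: 715/532 ≈ 1.344 → |1.344 − 1.414| = 0.070
C: 156/123 ≈ 1.268 → |1.268 − 1.414| = 0.146

A, B, C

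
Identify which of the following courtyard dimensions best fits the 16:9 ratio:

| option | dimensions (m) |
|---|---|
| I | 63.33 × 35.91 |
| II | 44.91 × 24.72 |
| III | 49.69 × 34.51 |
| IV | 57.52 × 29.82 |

I

Target 16:9 ≈ 1.778.
I: 1.764 (Δ0.014)  II: 1.817 (Δ0.039)  III: 1.440 (Δ0.338)  IV: 1.929 (Δ0.151)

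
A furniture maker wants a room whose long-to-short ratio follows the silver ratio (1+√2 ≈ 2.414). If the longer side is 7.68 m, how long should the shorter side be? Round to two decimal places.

3.18 m

silver ratio ≈ 2.41421.
Shorter side = 7.68 ÷ 2.41421 ≈ 3.1812 → 3.18 m.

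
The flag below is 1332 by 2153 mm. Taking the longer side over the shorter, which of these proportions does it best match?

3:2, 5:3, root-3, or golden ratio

2153/1332 ≈ 1.616. Nearest candidates are golden ratio (1.618, off by 0.002) and 5:3 (1.667, off by 0.051).

golden ratio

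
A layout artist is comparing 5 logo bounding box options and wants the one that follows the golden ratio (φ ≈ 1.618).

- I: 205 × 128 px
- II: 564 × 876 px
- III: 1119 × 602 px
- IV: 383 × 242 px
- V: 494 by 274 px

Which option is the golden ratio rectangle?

Ratios (long/short): I ≈ 1.602; II ≈ 1.553; III ≈ 1.859; IV ≈ 1.583; V ≈ 1.803.
golden ratio ≈ 1.618; option I is nearest (Δ 0.016).

I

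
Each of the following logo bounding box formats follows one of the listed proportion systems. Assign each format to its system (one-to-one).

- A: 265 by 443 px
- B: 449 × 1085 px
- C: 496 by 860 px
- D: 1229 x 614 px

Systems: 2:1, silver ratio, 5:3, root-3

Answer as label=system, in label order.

A=5:3, B=silver ratio, C=root-3, D=2:1

Ratios: A ≈ 1.672; B ≈ 2.416; C ≈ 1.734; D ≈ 2.002.
Targets: 2:1 ≈ 2.000; silver ratio ≈ 2.414; 5:3 ≈ 1.667; root-3 ≈ 1.732.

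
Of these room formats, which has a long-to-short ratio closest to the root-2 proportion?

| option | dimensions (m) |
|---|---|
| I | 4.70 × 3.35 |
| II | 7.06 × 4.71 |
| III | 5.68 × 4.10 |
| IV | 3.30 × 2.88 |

Target root-2 ≈ 1.414.
I: 1.403 (Δ0.011)  II: 1.499 (Δ0.085)  III: 1.385 (Δ0.029)  IV: 1.146 (Δ0.268)

I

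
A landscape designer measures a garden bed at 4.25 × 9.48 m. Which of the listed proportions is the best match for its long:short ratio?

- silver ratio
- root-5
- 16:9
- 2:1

9.48/4.25 ≈ 2.231. Nearest candidates are root-5 (2.236, off by 0.005) and silver ratio (2.414, off by 0.183).

root-5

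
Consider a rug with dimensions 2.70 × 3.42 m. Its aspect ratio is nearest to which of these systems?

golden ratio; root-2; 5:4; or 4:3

5:4

Ratio = 3.42 / 2.70 ≈ 1.267.
Distances: golden ratio 1.618 (Δ 0.351); root-2 1.414 (Δ 0.147); 5:4 1.250 (Δ 0.017); 4:3 1.333 (Δ 0.066).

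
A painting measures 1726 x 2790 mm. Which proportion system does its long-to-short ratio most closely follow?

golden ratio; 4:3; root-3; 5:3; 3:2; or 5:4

Ratio = 2790 / 1726 ≈ 1.616.
Distances: golden ratio 1.618 (Δ 0.002); 4:3 1.333 (Δ 0.283); root-3 1.732 (Δ 0.116); 5:3 1.667 (Δ 0.051); 3:2 1.500 (Δ 0.116); 5:4 1.250 (Δ 0.366).

golden ratio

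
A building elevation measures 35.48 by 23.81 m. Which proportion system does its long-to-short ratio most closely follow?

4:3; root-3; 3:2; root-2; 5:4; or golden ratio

3:2

Ratio = 35.48 / 23.81 ≈ 1.490.
Distances: 4:3 1.333 (Δ 0.157); root-3 1.732 (Δ 0.242); 3:2 1.500 (Δ 0.010); root-2 1.414 (Δ 0.076); 5:4 1.250 (Δ 0.240); golden ratio 1.618 (Δ 0.128).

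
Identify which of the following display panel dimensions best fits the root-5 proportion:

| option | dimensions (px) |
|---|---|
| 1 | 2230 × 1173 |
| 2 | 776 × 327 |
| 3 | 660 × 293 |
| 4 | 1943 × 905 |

Target root-5 ≈ 2.236.
1: 1.901 (Δ0.335)  2: 2.373 (Δ0.137)  3: 2.253 (Δ0.017)  4: 2.147 (Δ0.089)

3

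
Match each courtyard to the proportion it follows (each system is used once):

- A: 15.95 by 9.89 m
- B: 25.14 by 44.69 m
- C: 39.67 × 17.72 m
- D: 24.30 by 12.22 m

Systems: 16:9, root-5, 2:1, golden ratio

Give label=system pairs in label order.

Ratios: A ≈ 1.613; B ≈ 1.778; C ≈ 2.239; D ≈ 1.989.
Targets: 16:9 ≈ 1.778; root-5 ≈ 2.236; 2:1 ≈ 2.000; golden ratio ≈ 1.618.

A=golden ratio, B=16:9, C=root-5, D=2:1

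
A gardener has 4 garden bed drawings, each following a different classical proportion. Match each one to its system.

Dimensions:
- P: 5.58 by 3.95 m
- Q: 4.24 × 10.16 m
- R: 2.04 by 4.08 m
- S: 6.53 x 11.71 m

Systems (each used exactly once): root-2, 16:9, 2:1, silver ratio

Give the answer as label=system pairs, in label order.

Ratios: P ≈ 1.413; Q ≈ 2.396; R ≈ 2.000; S ≈ 1.793.
Targets: root-2 ≈ 1.414; 16:9 ≈ 1.778; 2:1 ≈ 2.000; silver ratio ≈ 2.414.

P=root-2, Q=silver ratio, R=2:1, S=16:9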